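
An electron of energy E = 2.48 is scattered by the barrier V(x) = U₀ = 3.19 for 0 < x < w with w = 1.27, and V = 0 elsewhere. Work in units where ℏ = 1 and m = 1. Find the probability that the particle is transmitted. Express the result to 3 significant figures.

T = 0.129

E < U₀: inside the barrier ψ ∝ e^{±κx} with κ = √(2m(U₀ − E))/ℏ = 1.192.
κw = 1.513, sinh(κw) = 2.161.
The exact tunnelling result is T⁻¹ = 1 + U₀² sinh²(κw) / [4E(U₀ − E)] = 7.747, so T = 0.129.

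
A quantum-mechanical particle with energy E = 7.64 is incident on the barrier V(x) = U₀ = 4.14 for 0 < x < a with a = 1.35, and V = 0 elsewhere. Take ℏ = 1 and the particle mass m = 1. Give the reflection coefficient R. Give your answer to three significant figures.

Above the barrier the interior wavenumber is k₂ = √(2m(E − U₀))/ℏ = 2.646, giving phase k₂a = 3.572.
T = [1 + U₀² sin²(k₂a) / (4E(E − U₀))]⁻¹ = 1/1.028 = 0.973.
R = 1 − T = 0.0271.

R = 0.0271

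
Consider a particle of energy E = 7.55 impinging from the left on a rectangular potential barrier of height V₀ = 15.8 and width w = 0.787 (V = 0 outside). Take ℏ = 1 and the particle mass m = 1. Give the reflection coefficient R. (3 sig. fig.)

Since E < V₀ the interior solution is evanescent with decay constant κ = √(2m(V₀ − E))/ℏ = 4.062.
κw = 3.197, sinh(κw) = 12.21.
Matching ψ, ψ′ at both faces gives T = [1 + V₀² sinh²(κw) / (4E(V₀ − E))]⁻¹ = 1/150.3 = 0.00665.
R = 1 − T = 0.993.

R = 0.993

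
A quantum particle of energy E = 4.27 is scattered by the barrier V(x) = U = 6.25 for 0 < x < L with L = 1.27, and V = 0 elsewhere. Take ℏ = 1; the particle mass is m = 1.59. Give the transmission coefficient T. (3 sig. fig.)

E < U: inside the barrier ψ ∝ e^{±κx} with κ = √(2m(U − E))/ℏ = 2.509.
κL = 3.187, sinh(κL) = 12.08.
The exact tunnelling result is T⁻¹ = 1 + U² sinh²(κL) / [4E(U − E)] = 169.7, so T = 0.00589.

T = 0.00589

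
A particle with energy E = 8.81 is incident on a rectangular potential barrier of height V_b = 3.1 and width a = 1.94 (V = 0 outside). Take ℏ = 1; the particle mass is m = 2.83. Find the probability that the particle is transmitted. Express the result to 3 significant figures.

T = 0.954

Above the barrier the interior wavenumber is k₂ = √(2m(E − V_b))/ℏ = 5.685, giving phase k₂a = 11.03.
Matching at both interfaces gives T⁻¹ = 1 + V_b² sin²(k₂a) / [4E(E − V_b)] = 1.048, hence T = 0.954.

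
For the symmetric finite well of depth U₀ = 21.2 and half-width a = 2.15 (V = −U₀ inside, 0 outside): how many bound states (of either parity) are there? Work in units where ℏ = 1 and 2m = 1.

N = 7

Define the well-strength parameter z₀ = (a/ℏ)√(2mU₀) = 2.15 × √(2·0.5·21.2) = 9.899.
A new bound state (alternating even/odd) appears each time z₀ passes a multiple of π/2, so N = ⌊2z₀/π⌋ + 1 = ⌊6.302⌋ + 1 = 7.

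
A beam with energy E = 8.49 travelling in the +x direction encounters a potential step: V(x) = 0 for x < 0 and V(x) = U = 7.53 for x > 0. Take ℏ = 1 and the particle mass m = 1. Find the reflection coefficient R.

On each side the TISE gives plane waves with k = √(2m(E − V))/ℏ: k₁ = √(2·1·8.49) = 4.121, k₂ = √(2·1·0.96) = 1.386.
Continuity of ψ and ψ′ at the step yields the reflection amplitude r = (k₁ − k₂)/(k₁ + k₂) = 0.4967; thus R = |r|² = 0.2467, T = 0.7533.

R = 0.247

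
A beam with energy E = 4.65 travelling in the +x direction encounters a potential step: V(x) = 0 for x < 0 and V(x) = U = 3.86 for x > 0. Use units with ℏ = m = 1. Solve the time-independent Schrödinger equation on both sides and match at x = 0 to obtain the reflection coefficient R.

The wavenumbers are k₁ = √(2mE)/ℏ = 3.050 on the left and k₂ = √(2m(E − U))/ℏ = 1.257 on the right.
Continuity of ψ and ψ′ at the step yields the reflection amplitude r = (k₁ − k₂)/(k₁ + k₂) = 0.4162; thus R = |r|² = 0.1733, T = 0.8267.

R = 0.173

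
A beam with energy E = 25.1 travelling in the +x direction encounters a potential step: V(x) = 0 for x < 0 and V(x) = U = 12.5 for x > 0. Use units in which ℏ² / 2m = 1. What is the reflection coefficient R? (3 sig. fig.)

On each side the TISE gives plane waves with k = √(2m(E − V))/ℏ: k₁ = √(2·½·25.1) = 5.010, k₂ = √(2·½·12.6) = 3.550.
Matching ψ and ψ′ at x = 0 gives r = (k₁ − k₂)/(k₁ + k₂), so R = r² = 0.02911 and T = 1 − R = 0.9709.

R = 0.0291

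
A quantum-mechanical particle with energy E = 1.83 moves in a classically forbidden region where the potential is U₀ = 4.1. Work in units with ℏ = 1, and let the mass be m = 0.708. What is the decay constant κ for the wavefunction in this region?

Since E < U₀ the TISE in this region is ψ'' = κ²ψ with κ = √(2m(U₀ − E))/ℏ.
κ = √(2 × 0.708 × 2.27) = 1.793.

κ = 1.79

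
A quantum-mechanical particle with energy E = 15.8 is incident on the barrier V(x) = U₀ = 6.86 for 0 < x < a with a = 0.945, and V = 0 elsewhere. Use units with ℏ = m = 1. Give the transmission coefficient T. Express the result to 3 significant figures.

T = 0.955

Above the barrier the interior wavenumber is k₂ = √(2m(E − U₀))/ℏ = 4.228, giving phase k₂a = 3.996.
T = [1 + U₀² sin²(k₂a) / (4E(E − U₀))]⁻¹ = 1/1.047 = 0.955.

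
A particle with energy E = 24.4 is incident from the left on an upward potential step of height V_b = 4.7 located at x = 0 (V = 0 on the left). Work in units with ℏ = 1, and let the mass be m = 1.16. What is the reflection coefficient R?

R = 0.00286

The wavenumbers are k₁ = √(2mE)/ℏ = 7.524 on the left and k₂ = √(2m(E − V_b))/ℏ = 6.760 on the right.
Matching ψ and ψ′ at x = 0 gives r = (k₁ − k₂)/(k₁ + k₂), so R = r² = 0.002856 and T = 1 − R = 0.9971.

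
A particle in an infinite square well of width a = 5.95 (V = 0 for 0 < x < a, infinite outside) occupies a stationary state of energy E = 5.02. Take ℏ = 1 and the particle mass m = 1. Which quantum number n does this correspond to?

n = 6

For an infinite well E_n = n²π²ℏ²/(2ma²), so n = (a/πℏ)√(2mE).
n = (5.95/π) × √(2 × 1 × 5.02) = 6.001 → n = 6.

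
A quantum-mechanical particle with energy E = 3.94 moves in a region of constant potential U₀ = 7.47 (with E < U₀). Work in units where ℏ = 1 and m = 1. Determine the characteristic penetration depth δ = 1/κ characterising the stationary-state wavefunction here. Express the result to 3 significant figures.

Since E < U₀ the TISE in this region is ψ'' = κ²ψ with κ = √(2m(U₀ − E))/ℏ.
κ = √(2 × 1 × 3.53) = 2.657. The penetration depth is δ = 1/κ = 0.376.

δ = 0.376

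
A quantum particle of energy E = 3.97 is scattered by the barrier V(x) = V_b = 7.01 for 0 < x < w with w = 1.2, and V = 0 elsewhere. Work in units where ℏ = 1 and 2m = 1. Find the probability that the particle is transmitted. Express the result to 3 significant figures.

T = 0.0581

E < V_b: inside the barrier ψ ∝ e^{±κx} with κ = √(2m(V_b − E))/ℏ = 1.744.
κw = 2.092, sinh(κw) = 3.990.
Matching ψ, ψ′ at both faces gives T = [1 + V_b² sinh²(κw) / (4E(V_b − E))]⁻¹ = 1/17.20 = 0.0581.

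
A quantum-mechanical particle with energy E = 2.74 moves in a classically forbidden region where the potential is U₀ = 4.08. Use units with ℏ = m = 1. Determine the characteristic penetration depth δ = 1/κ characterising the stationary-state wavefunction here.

δ = 0.611

Since E < U₀ the TISE in this region is ψ'' = κ²ψ with κ = √(2m(U₀ − E))/ℏ.
κ = √(2 × 1 × 1.34) = 1.637. The penetration depth is δ = 1/κ = 0.611.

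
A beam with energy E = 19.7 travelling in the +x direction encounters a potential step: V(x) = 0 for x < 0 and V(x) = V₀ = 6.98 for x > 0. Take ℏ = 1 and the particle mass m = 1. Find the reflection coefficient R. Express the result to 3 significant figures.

R = 0.0119

On each side the TISE gives plane waves with k = √(2m(E − V))/ℏ: k₁ = √(2·1·19.7) = 6.277, k₂ = √(2·1·12.72) = 5.044.
Continuity of ψ and ψ′ at the step yields the reflection amplitude r = (k₁ − k₂)/(k₁ + k₂) = 0.1089; thus R = |r|² = 0.01187, T = 0.9881.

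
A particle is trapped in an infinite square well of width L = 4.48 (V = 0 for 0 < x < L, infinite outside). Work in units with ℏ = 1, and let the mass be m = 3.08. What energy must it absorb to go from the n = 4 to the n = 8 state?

E_n = n²π²ℏ²/(2mL²), so ΔE = (8² − 4²) π²ℏ²/(2mL²).
ΔE = 48 × π² / (2 × 3.08 × 4.48²) = 3.832.

ΔE = 3.83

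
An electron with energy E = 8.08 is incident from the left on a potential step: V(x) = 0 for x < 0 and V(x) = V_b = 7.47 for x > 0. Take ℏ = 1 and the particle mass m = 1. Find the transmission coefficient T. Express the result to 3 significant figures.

On each side the TISE gives plane waves with k = √(2m(E − V))/ℏ: k₁ = √(2·1·8.08) = 4.020, k₂ = √(2·1·0.61) = 1.105.
Continuity of ψ and ψ′ at the step yields the reflection amplitude r = (k₁ − k₂)/(k₁ + k₂) = 0.5689; thus R = |r|² = 0.3237, T = 0.6763.

T = 0.676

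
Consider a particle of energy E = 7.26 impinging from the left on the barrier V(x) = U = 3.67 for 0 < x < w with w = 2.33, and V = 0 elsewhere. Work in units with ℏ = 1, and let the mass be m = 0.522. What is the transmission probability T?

Above the barrier the interior wavenumber is k₂ = √(2m(E − U))/ℏ = 1.936, giving phase k₂w = 4.511.
T = [1 + U² sin²(k₂w) / (4E(E − U))]⁻¹ = 1/1.124 = 0.890.

T = 0.890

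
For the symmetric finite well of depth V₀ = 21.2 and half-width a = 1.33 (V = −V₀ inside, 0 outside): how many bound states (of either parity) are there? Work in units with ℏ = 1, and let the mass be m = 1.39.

Define the well-strength parameter z₀ = (a/ℏ)√(2mV₀) = 1.33 × √(2·1.39·21.2) = 10.21.
A new bound state (alternating even/odd) appears each time z₀ passes a multiple of π/2, so N = ⌊2z₀/π⌋ + 1 = ⌊6.500⌋ + 1 = 7.

N = 7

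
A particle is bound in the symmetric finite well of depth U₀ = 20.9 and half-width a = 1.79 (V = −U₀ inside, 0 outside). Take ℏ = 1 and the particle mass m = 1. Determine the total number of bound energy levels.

Define the well-strength parameter z₀ = (a/ℏ)√(2mU₀) = 1.79 × √(2·1·20.9) = 11.57.
A new bound state (alternating even/odd) appears each time z₀ passes a multiple of π/2, so N = ⌊2z₀/π⌋ + 1 = ⌊7.368⌋ + 1 = 8.

N = 8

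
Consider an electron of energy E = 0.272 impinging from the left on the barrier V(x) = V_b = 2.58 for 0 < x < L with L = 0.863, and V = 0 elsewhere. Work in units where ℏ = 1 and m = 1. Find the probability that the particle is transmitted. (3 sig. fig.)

E < V_b: inside the barrier ψ ∝ e^{±κx} with κ = √(2m(V_b − E))/ℏ = 2.148.
κL = 1.854, sinh(κL) = 3.115.
Matching ψ, ψ′ at both faces gives T = [1 + V_b² sinh²(κL) / (4E(V_b − E))]⁻¹ = 1/26.72 = 0.0374.

T = 0.0374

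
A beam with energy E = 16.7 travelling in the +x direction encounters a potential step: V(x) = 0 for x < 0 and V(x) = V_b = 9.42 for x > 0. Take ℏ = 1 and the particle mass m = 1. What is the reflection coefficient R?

R = 0.0419

The wavenumbers are k₁ = √(2mE)/ℏ = 5.779 on the left and k₂ = √(2m(E − V_b))/ℏ = 3.816 on the right.
Continuity of ψ and ψ′ at the step yields the reflection amplitude r = (k₁ − k₂)/(k₁ + k₂) = 0.2046; thus R = |r|² = 0.04188, T = 0.9581.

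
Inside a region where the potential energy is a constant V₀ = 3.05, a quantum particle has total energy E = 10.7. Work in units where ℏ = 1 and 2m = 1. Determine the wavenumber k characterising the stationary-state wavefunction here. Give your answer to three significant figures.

With E > V₀ the solution is oscillatory, ψ ∝ e^{±ikx} with k = √(2m(E − V₀))/ℏ.
k = √(2 × 0.5 × 7.65) = 2.766.

k = 2.77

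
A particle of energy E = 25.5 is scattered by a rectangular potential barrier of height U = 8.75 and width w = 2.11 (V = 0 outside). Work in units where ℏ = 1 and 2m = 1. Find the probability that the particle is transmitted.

Above the barrier the interior wavenumber is k₂ = √(2m(E − U))/ℏ = 4.093, giving phase k₂w = 8.636.
T = [1 + U² sin²(k₂w) / (4E(E − U))]⁻¹ = 1/1.023 = 0.978.

T = 0.978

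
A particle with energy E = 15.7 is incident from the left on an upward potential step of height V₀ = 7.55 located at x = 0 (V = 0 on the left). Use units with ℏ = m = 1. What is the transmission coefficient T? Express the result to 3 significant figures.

The wavenumbers are k₁ = √(2mE)/ℏ = 5.604 on the left and k₂ = √(2m(E − V₀))/ℏ = 4.037 on the right.
Matching ψ and ψ′ at x = 0 gives r = (k₁ − k₂)/(k₁ + k₂), so R = r² = 0.02639 and T = 1 − R = 0.9736.

T = 0.974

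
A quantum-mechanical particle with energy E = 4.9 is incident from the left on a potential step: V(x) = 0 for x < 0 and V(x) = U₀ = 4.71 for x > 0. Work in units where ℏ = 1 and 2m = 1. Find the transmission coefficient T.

On each side the TISE gives plane waves with k = √(2m(E − V))/ℏ: k₁ = √(2·½·4.9) = 2.214, k₂ = √(2·½·0.19) = 0.4359.
Continuity of ψ and ψ′ at the step yields the reflection amplitude r = (k₁ − k₂)/(k₁ + k₂) = 0.6710; thus R = |r|² = 0.4502, T = 0.5498.

T = 0.550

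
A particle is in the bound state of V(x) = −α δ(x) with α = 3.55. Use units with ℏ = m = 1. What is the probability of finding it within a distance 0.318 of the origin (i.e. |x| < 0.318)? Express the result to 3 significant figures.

The normalised bound state is ψ = √κ e^{−κ|x|} with κ = mα/ℏ² = 3.550.
P(|x| < d) = ∫_{−d}^{d} κ e^{−2κ|x|} dx = 1 − e^{−2κd} = 1 − e^{−2.258} = 0.8954.

P = 0.895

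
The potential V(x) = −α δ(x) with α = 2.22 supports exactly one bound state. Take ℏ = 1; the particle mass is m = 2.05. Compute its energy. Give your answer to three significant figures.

For x ≠ 0 the bound state is ψ ∝ e^{−κ|x|}; integrating the TISE across the delta gives the cusp condition 2κ = 2mα/ℏ², so κ = 4.551.
Then E = −ℏ²κ²/(2m) = −mα²/(2ℏ²) = -5.052.

E = -5.05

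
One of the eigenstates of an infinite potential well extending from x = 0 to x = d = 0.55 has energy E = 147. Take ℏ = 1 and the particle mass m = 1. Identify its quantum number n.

From E_n = n²π²ℏ²/(2md²) invert to n = √(2md²E)/(πℏ).
n = (0.55/π) × √(2 × 1 × 147) = 3.002 → n = 3.

n = 3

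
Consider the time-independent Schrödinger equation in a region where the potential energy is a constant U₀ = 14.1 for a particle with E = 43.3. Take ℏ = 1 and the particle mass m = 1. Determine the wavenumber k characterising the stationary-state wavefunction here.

k = 7.64

With E > U₀ the solution is oscillatory, ψ ∝ e^{±ikx} with k = √(2m(E − U₀))/ℏ.
k = √(2 × 1 × 29.2) = 7.642.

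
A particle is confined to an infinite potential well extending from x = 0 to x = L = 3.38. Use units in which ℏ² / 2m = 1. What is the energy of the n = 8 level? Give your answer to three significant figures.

The infinite-well eigenfunctions ψ_n = √(2/L) sin(nπx/L) vanish at both walls, giving E_n = n²π²ℏ²/(2mL²).
E_8 = 8² × π² / (2 × 0.5 × 3.38²) = 55.29.

E = 55.3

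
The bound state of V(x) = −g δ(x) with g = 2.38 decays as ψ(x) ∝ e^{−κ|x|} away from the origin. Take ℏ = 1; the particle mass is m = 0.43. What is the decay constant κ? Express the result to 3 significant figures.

κ = 1.02

Integrating the TISE across x = 0 gives the cusp condition ψ'(0⁺) − ψ'(0⁻) = −(2mg/ℏ²)ψ(0).
With ψ ∝ e^{−κ|x|} this yields −2κ = −2mg/ℏ², so κ = mg/ℏ² = 1.023.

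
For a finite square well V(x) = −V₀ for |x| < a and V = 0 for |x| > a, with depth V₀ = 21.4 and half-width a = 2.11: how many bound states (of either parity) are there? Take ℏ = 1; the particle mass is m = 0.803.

N = 8

The dimensionless depth is z₀ = a√(2mV₀)/ℏ = 2.11 × √(34.37) = 12.37.
A new bound state (alternating even/odd) appears each time z₀ passes a multiple of π/2, so N = ⌊2z₀/π⌋ + 1 = ⌊7.875⌋ + 1 = 8.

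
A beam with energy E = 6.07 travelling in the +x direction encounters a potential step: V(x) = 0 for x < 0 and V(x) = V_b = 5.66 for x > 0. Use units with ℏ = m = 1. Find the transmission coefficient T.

T = 0.655

The wavenumbers are k₁ = √(2mE)/ℏ = 3.484 on the left and k₂ = √(2m(E − V_b))/ℏ = 0.9055 on the right.
Continuity of ψ and ψ′ at the step yields the reflection amplitude r = (k₁ − k₂)/(k₁ + k₂) = 0.5874; thus R = |r|² = 0.3451, T = 0.6549.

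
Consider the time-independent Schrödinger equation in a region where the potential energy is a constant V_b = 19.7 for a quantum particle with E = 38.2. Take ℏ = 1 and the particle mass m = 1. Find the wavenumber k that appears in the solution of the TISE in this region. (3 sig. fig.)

k = 6.08

With E > V_b the solution is oscillatory, ψ ∝ e^{±ikx} with k = √(2m(E − V_b))/ℏ.
k = √(2 × 1 × 18.5) = 6.083.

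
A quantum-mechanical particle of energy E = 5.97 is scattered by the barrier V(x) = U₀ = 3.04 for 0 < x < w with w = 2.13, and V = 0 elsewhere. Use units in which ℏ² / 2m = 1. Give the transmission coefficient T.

Above the barrier the interior wavenumber is k₂ = √(2m(E − U₀))/ℏ = 1.712, giving phase k₂w = 3.646.
Matching at both interfaces gives T⁻¹ = 1 + U₀² sin²(k₂w) / [4E(E − U₀)] = 1.031, hence T = 0.970.

T = 0.970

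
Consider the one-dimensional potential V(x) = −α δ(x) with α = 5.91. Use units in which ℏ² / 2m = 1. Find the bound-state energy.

For x ≠ 0 the bound state is ψ ∝ e^{−κ|x|}; integrating the TISE across the delta gives the cusp condition 2κ = 2mα/ℏ², so κ = 2.955.
Then E = −ℏ²κ²/(2m) = −mα²/(2ℏ²) = -8.732.

E = -8.73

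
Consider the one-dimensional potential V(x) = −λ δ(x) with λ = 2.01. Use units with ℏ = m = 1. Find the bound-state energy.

E = -2.02

The bound state is ψ(x) = √κ e^{−κ|x|}. The derivative jump ψ'(0⁺) − ψ'(0⁻) = −(2mλ/ℏ²)ψ(0) fixes κ = mλ/ℏ² = 2.010.
Then E = −ℏ²κ²/(2m) = −mλ²/(2ℏ²) = -2.020.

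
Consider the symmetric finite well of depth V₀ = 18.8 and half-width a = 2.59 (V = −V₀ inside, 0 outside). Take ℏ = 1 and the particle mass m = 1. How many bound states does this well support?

Define the well-strength parameter z₀ = (a/ℏ)√(2mV₀) = 2.59 × √(2·1·18.8) = 15.88.
The even/odd transcendental equations gain one root per π/2 in z₀, giving N = 1 + ⌊2z₀/π⌋ = 1 + ⌊10.11⌋ = 11.

N = 11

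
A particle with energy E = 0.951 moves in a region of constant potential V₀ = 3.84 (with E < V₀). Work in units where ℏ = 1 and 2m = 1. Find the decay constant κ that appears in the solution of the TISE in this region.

Since E < V₀ the TISE in this region is ψ'' = κ²ψ with κ = √(2m(V₀ − E))/ℏ.
κ = √(2 × 0.5 × 2.889) = 1.700.

κ = 1.70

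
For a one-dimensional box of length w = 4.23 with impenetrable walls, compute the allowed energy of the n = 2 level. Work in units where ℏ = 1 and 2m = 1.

Requiring ψ(0) = ψ(w) = 0 quantises k = nπ/w, hence E_n = ℏ²k²/2m = n²π²ℏ²/(2mw²).
E_2 = 2² × π² / (2 × 0.5 × 4.23²) = 2.206.

E = 2.21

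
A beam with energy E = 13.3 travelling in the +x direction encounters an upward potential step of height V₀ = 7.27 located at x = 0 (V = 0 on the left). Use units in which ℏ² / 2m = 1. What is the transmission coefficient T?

The wavenumbers are k₁ = √(2mE)/ℏ = 3.647 on the left and k₂ = √(2m(E − V₀))/ℏ = 2.456 on the right.
Continuity of ψ and ψ′ at the step yields the reflection amplitude r = (k₁ − k₂)/(k₁ + k₂) = 0.1952; thus R = |r|² = 0.03811, T = 0.9619.

T = 0.962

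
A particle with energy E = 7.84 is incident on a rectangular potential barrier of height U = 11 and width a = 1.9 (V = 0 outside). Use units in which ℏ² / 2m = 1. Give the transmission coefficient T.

Since E < U the interior solution is evanescent with decay constant κ = √(2m(U − E))/ℏ = 1.778.
κa = 3.378, sinh(κa) = 14.63.
Matching ψ, ψ′ at both faces gives T = [1 + U² sinh²(κa) / (4E(U − E))]⁻¹ = 1/262.4 = 0.00381.

T = 0.00381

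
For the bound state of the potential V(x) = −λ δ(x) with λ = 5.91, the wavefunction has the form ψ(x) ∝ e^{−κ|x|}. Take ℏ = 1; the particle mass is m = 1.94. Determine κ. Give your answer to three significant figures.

κ = 11.5

Integrating the TISE across x = 0 gives the cusp condition ψ'(0⁺) − ψ'(0⁻) = −(2mλ/ℏ²)ψ(0).
With ψ ∝ e^{−κ|x|} this yields −2κ = −2mλ/ℏ², so κ = mλ/ℏ² = 11.47.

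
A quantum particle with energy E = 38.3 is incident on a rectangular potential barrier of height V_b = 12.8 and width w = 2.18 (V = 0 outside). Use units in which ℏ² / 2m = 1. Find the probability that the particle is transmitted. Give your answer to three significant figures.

T = 0.960

Above the barrier the interior wavenumber is k₂ = √(2m(E − V_b))/ℏ = 5.050, giving phase k₂w = 11.01.
Matching at both interfaces gives T⁻¹ = 1 + V_b² sin²(k₂w) / [4E(E − V_b)] = 1.042, hence T = 0.960.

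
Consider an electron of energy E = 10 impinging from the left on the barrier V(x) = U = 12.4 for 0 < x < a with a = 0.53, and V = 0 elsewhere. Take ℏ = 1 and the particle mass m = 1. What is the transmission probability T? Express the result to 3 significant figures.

Since E < U the interior solution is evanescent with decay constant κ = √(2m(U − E))/ℏ = 2.191.
κa = 1.161, sinh(κa) = 1.440.
The exact tunnelling result is T⁻¹ = 1 + U² sinh²(κa) / [4E(U − E)] = 4.322, so T = 0.231.

T = 0.231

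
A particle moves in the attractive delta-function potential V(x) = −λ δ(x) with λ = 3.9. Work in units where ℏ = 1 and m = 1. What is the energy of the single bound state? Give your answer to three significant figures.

The bound state is ψ(x) = √κ e^{−κ|x|}. The derivative jump ψ'(0⁺) − ψ'(0⁻) = −(2mλ/ℏ²)ψ(0) fixes κ = mλ/ℏ² = 3.900.
Then E = −ℏ²κ²/(2m) = −mλ²/(2ℏ²) = -7.605.

E = -7.61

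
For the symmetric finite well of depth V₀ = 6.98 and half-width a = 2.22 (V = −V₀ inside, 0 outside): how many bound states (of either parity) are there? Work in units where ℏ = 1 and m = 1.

The dimensionless depth is z₀ = a√(2mV₀)/ℏ = 2.22 × √(13.96) = 8.295.
A new bound state (alternating even/odd) appears each time z₀ passes a multiple of π/2, so N = ⌊2z₀/π⌋ + 1 = ⌊5.281⌋ + 1 = 6.

N = 6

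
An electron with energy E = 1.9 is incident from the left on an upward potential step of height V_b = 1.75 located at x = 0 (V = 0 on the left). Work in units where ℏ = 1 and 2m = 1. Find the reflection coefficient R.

The wavenumbers are k₁ = √(2mE)/ℏ = 1.378 on the left and k₂ = √(2m(E − V_b))/ℏ = 0.3873 on the right.
Matching ψ and ψ′ at x = 0 gives r = (k₁ − k₂)/(k₁ + k₂), so R = r² = 0.3151 and T = 1 − R = 0.6849.

R = 0.315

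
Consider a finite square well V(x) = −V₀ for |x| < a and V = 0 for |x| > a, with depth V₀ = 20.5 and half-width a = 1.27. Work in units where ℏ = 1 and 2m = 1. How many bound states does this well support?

N = 4

The dimensionless depth is z₀ = a√(2mV₀)/ℏ = 1.27 × √(20.50) = 5.750.
The even/odd transcendental equations gain one root per π/2 in z₀, giving N = 1 + ⌊2z₀/π⌋ = 1 + ⌊3.661⌋ = 4.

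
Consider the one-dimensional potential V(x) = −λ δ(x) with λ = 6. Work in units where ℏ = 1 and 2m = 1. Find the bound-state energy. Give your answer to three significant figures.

E = -9.00

For x ≠ 0 the bound state is ψ ∝ e^{−κ|x|}; integrating the TISE across the delta gives the cusp condition 2κ = 2mλ/ℏ², so κ = 3.000.
Then E = −ℏ²κ²/(2m) = −mλ²/(2ℏ²) = -9.000.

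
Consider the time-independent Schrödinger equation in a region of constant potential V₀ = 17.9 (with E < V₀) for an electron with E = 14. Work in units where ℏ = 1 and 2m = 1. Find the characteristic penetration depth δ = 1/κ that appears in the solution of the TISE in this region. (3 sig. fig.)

Since E < V₀ the TISE in this region is ψ'' = κ²ψ with κ = √(2m(V₀ − E))/ℏ.
κ = √(2 × 0.5 × 3.9) = 1.975. The penetration depth is δ = 1/κ = 0.506.

δ = 0.506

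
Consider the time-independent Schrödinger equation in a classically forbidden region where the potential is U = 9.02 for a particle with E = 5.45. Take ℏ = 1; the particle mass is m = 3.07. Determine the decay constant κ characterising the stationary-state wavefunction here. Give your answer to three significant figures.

κ = 4.68

Since E < U the TISE in this region is ψ'' = κ²ψ with κ = √(2m(U − E))/ℏ.
κ = √(2 × 3.07 × 3.57) = 4.682.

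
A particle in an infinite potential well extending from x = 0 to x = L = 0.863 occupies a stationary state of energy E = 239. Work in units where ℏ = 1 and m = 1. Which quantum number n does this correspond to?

From E_n = n²π²ℏ²/(2mL²) invert to n = √(2mL²E)/(πℏ).
n = (0.863/π) × √(2 × 1 × 239) = 6.006 → n = 6.

n = 6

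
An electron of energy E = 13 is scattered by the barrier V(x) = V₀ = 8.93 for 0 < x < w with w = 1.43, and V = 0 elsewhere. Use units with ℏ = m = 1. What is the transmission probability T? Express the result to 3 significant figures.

T = 0.803

E > V₀: inside the barrier k₂ = √(2m(E − V₀))/ℏ = 2.853, k₂w = 4.080.
Matching at both interfaces gives T⁻¹ = 1 + V₀² sin²(k₂w) / [4E(E − V₀)] = 1.245, hence T = 0.803.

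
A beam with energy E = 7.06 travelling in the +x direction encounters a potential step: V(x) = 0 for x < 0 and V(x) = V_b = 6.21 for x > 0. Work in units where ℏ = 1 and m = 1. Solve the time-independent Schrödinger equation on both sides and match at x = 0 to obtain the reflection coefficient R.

R = 0.235

On each side the TISE gives plane waves with k = √(2m(E − V))/ℏ: k₁ = √(2·1·7.06) = 3.758, k₂ = √(2·1·0.85) = 1.304.
Continuity of ψ and ψ′ at the step yields the reflection amplitude r = (k₁ − k₂)/(k₁ + k₂) = 0.4848; thus R = |r|² = 0.2350, T = 0.7650.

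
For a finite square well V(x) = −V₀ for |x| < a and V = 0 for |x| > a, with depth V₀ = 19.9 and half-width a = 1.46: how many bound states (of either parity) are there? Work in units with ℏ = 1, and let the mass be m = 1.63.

N = 8

The dimensionless depth is z₀ = a√(2mV₀)/ℏ = 1.46 × √(64.87) = 11.76.
The even/odd transcendental equations gain one root per π/2 in z₀, giving N = 1 + ⌊2z₀/π⌋ = 1 + ⌊7.486⌋ = 8.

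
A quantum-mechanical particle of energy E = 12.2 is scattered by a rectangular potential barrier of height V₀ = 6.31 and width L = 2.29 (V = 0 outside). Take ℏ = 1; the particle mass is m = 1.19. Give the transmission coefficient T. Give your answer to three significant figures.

E > V₀: inside the barrier k₂ = √(2m(E − V₀))/ℏ = 3.744, k₂L = 8.574.
T = [1 + V₀² sin²(k₂L) / (4E(E − V₀))]⁻¹ = 1/1.078 = 0.927.

T = 0.927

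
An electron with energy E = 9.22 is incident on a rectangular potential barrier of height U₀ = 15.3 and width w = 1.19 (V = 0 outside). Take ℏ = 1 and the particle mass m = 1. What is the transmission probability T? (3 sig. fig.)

Since E < U₀ the interior solution is evanescent with decay constant κ = √(2m(U₀ − E))/ℏ = 3.487.
κw = 4.150, sinh(κw) = 31.70.
Matching ψ, ψ′ at both faces gives T = [1 + U₀² sinh²(κw) / (4E(U₀ − E))]⁻¹ = 1/1050 = 0.000952.

T = 0.000952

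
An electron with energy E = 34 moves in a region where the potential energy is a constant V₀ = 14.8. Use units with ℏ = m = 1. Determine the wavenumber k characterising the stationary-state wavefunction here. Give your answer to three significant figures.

With E > V₀ the solution is oscillatory, ψ ∝ e^{±ikx} with k = √(2m(E − V₀))/ℏ.
k = √(2 × 1 × 19.2) = 6.197.

k = 6.20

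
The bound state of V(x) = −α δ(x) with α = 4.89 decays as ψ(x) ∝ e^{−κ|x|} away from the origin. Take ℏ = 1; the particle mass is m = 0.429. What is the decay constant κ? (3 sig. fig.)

κ = 2.10

Integrate −(ℏ²/2m)ψ'' − αδ(x)ψ = Eψ from −ε to +ε: the ψ'' term gives ψ'(0⁺) − ψ'(0⁻) and the δ term gives −(2mα/ℏ²)ψ(0).
With ψ ∝ e^{−κ|x|} this yields −2κ = −2mα/ℏ², so κ = mα/ℏ² = 2.098.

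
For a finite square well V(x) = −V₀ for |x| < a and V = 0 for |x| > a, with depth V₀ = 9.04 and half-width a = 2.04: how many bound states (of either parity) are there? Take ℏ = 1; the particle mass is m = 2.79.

N = 10

The dimensionless depth is z₀ = a√(2mV₀)/ℏ = 2.04 × √(50.44) = 14.49.
A new bound state (alternating even/odd) appears each time z₀ passes a multiple of π/2, so N = ⌊2z₀/π⌋ + 1 = ⌊9.224⌋ + 1 = 10.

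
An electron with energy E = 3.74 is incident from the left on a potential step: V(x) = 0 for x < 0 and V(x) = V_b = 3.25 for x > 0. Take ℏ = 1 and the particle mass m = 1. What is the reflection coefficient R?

R = 0.219

On each side the TISE gives plane waves with k = √(2m(E − V))/ℏ: k₁ = √(2·1·3.74) = 2.735, k₂ = √(2·1·0.49) = 0.9899.
Continuity of ψ and ψ′ at the step yields the reflection amplitude r = (k₁ − k₂)/(k₁ + k₂) = 0.4685; thus R = |r|² = 0.2195, T = 0.7805.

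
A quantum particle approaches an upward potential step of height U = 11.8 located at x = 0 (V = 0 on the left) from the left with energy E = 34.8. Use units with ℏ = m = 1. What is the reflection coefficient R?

R = 0.0106

On each side the TISE gives plane waves with k = √(2m(E − V))/ℏ: k₁ = √(2·1·34.8) = 8.343, k₂ = √(2·1·23) = 6.782.
Matching ψ and ψ′ at x = 0 gives r = (k₁ − k₂)/(k₁ + k₂), so R = r² = 0.01064 and T = 1 − R = 0.9894.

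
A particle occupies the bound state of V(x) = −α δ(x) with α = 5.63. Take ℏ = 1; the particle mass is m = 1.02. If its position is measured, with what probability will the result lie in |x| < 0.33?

P = 0.977

The normalised bound state is ψ = √κ e^{−κ|x|} with κ = mα/ℏ² = 5.743.
P(|x| < d) = ∫_{−d}^{d} κ e^{−2κ|x|} dx = 1 − e^{−2κd} = 1 − e^{−3.790} = 0.9774.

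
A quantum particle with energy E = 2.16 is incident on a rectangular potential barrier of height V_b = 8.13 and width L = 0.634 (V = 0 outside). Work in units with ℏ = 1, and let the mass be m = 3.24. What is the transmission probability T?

E < V_b: inside the barrier ψ ∝ e^{±κx} with κ = √(2m(V_b − E))/ℏ = 6.220.
κL = 3.943, sinh(κL) = 25.79.
Matching ψ, ψ′ at both faces gives T = [1 + V_b² sinh²(κL) / (4E(V_b − E))]⁻¹ = 1/853.0 = 0.00117.

T = 0.00117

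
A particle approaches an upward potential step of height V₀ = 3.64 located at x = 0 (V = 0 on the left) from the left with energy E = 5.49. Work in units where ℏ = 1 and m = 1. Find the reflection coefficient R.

R = 0.0705

The wavenumbers are k₁ = √(2mE)/ℏ = 3.314 on the left and k₂ = √(2m(E − V₀))/ℏ = 1.924 on the right.
Continuity of ψ and ψ′ at the step yields the reflection amplitude r = (k₁ − k₂)/(k₁ + k₂) = 0.2654; thus R = |r|² = 0.07045, T = 0.9295.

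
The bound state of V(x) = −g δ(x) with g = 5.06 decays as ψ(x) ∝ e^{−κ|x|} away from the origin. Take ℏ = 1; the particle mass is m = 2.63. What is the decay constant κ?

Integrate −(ℏ²/2m)ψ'' − gδ(x)ψ = Eψ from −ε to +ε: the ψ'' term gives ψ'(0⁺) − ψ'(0⁻) and the δ term gives −(2mg/ℏ²)ψ(0).
With ψ ∝ e^{−κ|x|} this yields −2κ = −2mg/ℏ², so κ = mg/ℏ² = 13.31.

κ = 13.3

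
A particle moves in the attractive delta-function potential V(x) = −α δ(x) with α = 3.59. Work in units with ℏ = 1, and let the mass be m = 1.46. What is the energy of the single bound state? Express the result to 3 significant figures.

For x ≠ 0 the bound state is ψ ∝ e^{−κ|x|}; integrating the TISE across the delta gives the cusp condition 2κ = 2mα/ℏ², so κ = 5.241.
Then E = −ℏ²κ²/(2m) = −mα²/(2ℏ²) = -9.408.

E = -9.41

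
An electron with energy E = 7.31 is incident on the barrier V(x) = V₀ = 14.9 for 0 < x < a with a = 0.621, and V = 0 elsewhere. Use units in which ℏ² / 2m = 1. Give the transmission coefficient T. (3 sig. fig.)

Since E < V₀ the interior solution is evanescent with decay constant κ = √(2m(V₀ − E))/ℏ = 2.755.
κa = 1.711, sinh(κa) = 2.676.
Matching ψ, ψ′ at both faces gives T = [1 + V₀² sinh²(κa) / (4E(V₀ − E))]⁻¹ = 1/8.166 = 0.122.

T = 0.122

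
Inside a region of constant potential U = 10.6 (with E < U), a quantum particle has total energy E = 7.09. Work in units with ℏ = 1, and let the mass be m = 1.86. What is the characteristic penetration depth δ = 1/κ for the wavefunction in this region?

Since E < U the TISE in this region is ψ'' = κ²ψ with κ = √(2m(U − E))/ℏ.
κ = √(2 × 1.86 × 3.51) = 3.613. The penetration depth is δ = 1/κ = 0.277.

δ = 0.277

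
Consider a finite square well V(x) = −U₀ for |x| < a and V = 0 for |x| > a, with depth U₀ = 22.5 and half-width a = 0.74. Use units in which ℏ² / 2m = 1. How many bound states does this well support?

N = 3

Define the well-strength parameter z₀ = (a/ℏ)√(2mU₀) = 0.74 × √(2·0.5·22.5) = 3.510.
The even/odd transcendental equations gain one root per π/2 in z₀, giving N = 1 + ⌊2z₀/π⌋ = 1 + ⌊2.235⌋ = 3.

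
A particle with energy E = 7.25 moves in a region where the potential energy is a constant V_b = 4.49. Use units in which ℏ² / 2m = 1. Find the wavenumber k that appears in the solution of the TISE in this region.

With E > V_b the solution is oscillatory, ψ ∝ e^{±ikx} with k = √(2m(E − V_b))/ℏ.
k = √(2 × 0.5 × 2.76) = 1.661.

k = 1.66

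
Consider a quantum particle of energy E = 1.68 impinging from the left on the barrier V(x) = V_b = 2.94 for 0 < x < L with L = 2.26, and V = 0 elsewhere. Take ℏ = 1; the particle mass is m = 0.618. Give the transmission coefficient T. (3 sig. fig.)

Since E < V_b the interior solution is evanescent with decay constant κ = √(2m(V_b − E))/ℏ = 1.248.
κL = 2.820, sinh(κL) = 8.362.
The exact tunnelling result is T⁻¹ = 1 + V_b² sinh²(κL) / [4E(V_b − E)] = 72.37, so T = 0.0138.

T = 0.0138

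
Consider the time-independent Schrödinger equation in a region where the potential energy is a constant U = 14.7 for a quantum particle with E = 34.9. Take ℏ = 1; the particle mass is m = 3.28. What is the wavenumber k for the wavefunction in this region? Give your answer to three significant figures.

k = 11.5

With E > U the solution is oscillatory, ψ ∝ e^{±ikx} with k = √(2m(E − U))/ℏ.
k = √(2 × 3.28 × 20.2) = 11.51.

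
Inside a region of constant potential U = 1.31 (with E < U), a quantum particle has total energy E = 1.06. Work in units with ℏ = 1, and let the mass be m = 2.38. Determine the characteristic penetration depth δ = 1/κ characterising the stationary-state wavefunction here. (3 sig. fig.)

Since E < U the TISE in this region is ψ'' = κ²ψ with κ = √(2m(U − E))/ℏ.
κ = √(2 × 2.38 × 0.25) = 1.091. The penetration depth is δ = 1/κ = 0.917.

δ = 0.917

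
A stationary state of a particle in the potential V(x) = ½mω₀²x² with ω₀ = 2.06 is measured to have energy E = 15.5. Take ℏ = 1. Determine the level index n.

Invert E_n = (n + ½)ℏω₀: n = E/ℏω₀ − ½ = 7.024, so n = 7.

n = 7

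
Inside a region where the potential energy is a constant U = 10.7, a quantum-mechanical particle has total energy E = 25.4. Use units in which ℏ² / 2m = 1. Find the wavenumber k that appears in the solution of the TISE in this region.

k = 3.83

With E > U the solution is oscillatory, ψ ∝ e^{±ikx} with k = √(2m(E − U))/ℏ.
k = √(2 × 0.5 × 14.7) = 3.834.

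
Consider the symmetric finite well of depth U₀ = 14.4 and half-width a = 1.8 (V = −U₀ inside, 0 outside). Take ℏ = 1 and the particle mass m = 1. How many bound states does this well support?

Define the well-strength parameter z₀ = (a/ℏ)√(2mU₀) = 1.8 × √(2·1·14.4) = 9.660.
A new bound state (alternating even/odd) appears each time z₀ passes a multiple of π/2, so N = ⌊2z₀/π⌋ + 1 = ⌊6.150⌋ + 1 = 7.

N = 7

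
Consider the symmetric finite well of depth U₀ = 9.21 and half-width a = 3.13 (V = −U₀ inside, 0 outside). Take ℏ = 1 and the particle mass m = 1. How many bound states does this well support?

Define the well-strength parameter z₀ = (a/ℏ)√(2mU₀) = 3.13 × √(2·1·9.21) = 13.43.
The even/odd transcendental equations gain one root per π/2 in z₀, giving N = 1 + ⌊2z₀/π⌋ = 1 + ⌊8.552⌋ = 9.

N = 9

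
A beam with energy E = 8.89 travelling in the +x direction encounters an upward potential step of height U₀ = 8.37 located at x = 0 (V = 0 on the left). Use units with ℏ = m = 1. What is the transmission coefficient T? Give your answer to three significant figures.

T = 0.627

The wavenumbers are k₁ = √(2mE)/ℏ = 4.217 on the left and k₂ = √(2m(E − U₀))/ℏ = 1.020 on the right.
Matching ψ and ψ′ at x = 0 gives r = (k₁ − k₂)/(k₁ + k₂), so R = r² = 0.3727 and T = 1 − R = 0.6273.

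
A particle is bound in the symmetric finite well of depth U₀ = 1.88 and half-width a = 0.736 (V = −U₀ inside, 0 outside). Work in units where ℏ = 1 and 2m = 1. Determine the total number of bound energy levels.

The dimensionless depth is z₀ = a√(2mU₀)/ℏ = 0.736 × √(1.880) = 1.009.
A new bound state (alternating even/odd) appears each time z₀ passes a multiple of π/2, so N = ⌊2z₀/π⌋ + 1 = ⌊0.6424⌋ + 1 = 1.

N = 1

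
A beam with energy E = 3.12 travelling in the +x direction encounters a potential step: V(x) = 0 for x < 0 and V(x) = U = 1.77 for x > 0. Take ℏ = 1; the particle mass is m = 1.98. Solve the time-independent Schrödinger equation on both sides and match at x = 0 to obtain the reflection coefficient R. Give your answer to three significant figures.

R = 0.0426

On each side the TISE gives plane waves with k = √(2m(E − V))/ℏ: k₁ = √(2·1.98·3.12) = 3.515, k₂ = √(2·1.98·1.35) = 2.312.
Continuity of ψ and ψ′ at the step yields the reflection amplitude r = (k₁ − k₂)/(k₁ + k₂) = 0.2064; thus R = |r|² = 0.04261, T = 0.9574.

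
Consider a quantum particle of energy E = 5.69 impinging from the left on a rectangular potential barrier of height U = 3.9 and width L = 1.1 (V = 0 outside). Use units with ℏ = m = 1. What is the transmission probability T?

Above the barrier the interior wavenumber is k₂ = √(2m(E − U))/ℏ = 1.892, giving phase k₂L = 2.081.
T = [1 + U² sin²(k₂L) / (4E(E − U))]⁻¹ = 1/1.284 = 0.779.

T = 0.779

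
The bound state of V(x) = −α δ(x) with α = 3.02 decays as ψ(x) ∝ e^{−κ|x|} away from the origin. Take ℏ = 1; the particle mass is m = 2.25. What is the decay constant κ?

Integrate −(ℏ²/2m)ψ'' − αδ(x)ψ = Eψ from −ε to +ε: the ψ'' term gives ψ'(0⁺) − ψ'(0⁻) and the δ term gives −(2mα/ℏ²)ψ(0).
With ψ ∝ e^{−κ|x|} this yields −2κ = −2mα/ℏ², so κ = mα/ℏ² = 6.795.

κ = 6.80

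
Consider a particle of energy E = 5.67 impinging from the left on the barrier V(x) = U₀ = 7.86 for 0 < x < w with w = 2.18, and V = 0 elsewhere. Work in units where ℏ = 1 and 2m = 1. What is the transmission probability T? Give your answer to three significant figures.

T = 0.00506

Since E < U₀ the interior solution is evanescent with decay constant κ = √(2m(U₀ − E))/ℏ = 1.480.
κw = 3.226, sinh(κw) = 12.57.
Matching ψ, ψ′ at both faces gives T = [1 + U₀² sinh²(κw) / (4E(U₀ − E))]⁻¹ = 1/197.6 = 0.00506.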